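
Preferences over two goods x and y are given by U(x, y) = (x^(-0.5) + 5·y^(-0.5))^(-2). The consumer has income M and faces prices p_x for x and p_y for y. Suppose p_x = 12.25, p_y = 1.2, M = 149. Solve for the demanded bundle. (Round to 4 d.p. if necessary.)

x* = 5.1805, y* = 71.2828

MU_x ∝ x^(-1.5), MU_y ∝ 5·y^(-1.5), so MRS = (1/5)·(y/x)^(1.5) = p_x/p_y.
Hence y/x = (5·p_x/p_y)^(1/(1.5)), i.e. raised to the 2/3 power.
Substitute y = (y/x)·x into the budget: x* = M/(p_x + p_y·(y/x)).
Numerically y/x = 13.759941, so x* = 149/(12.25 + 1.2·13.759941) = 5.1805 and y* = 13.759941·5.1805 = 71.2828.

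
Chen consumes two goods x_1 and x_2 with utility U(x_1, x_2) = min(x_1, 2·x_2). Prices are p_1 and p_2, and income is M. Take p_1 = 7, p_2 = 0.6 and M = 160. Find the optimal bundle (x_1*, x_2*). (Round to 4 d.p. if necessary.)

Here 2·7 + 0.6 = 14.6, giving x_1* = 21.9178 and x_2* = 10.9589.

x_1* = 21.9178, x_2* = 10.9589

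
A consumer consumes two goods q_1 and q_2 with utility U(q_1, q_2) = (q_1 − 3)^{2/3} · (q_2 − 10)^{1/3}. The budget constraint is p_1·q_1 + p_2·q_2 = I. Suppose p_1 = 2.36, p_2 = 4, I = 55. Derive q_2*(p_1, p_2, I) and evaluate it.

This is Cobb-Douglas in (q_1−3, q_2−10): tangency gives 2/3·p_2·(q_2−10) = 1/3·p_1·(q_1−3).
Substituting into the budget: q_1* = 3 + 2/3·(I − 3·p_1 − 10·p_2)/p_1, and q_2* = 10 + 1/3·(…)/p_2.
Discretionary income = 55 − 3·2.36 − 10·4 = 7.92; q_2* = 10 + 1/3·7.92/4 = 10.66.

q_2* = 10.66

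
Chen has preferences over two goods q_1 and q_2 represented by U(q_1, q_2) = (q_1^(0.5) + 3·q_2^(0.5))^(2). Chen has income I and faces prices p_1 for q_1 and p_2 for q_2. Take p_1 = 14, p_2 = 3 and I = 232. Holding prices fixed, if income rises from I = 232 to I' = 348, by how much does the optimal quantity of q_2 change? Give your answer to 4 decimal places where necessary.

With the ratio pinned down, the budget gives q_1* = I/(p_1 + p_2·(q_2/q_1)) and q_2* = (q_2/q_1)·q_1*.
Numerically q_2/q_1 = 196, so q_1* = 232/(14 + 3·196) = 0.3854 and q_2* = 196·0.3854 = 75.5349.
At I' = 348: q_2* = 113.3023. Change: 113.3023 − 75.5349 = 37.7674.

Δq_2* = 37.7674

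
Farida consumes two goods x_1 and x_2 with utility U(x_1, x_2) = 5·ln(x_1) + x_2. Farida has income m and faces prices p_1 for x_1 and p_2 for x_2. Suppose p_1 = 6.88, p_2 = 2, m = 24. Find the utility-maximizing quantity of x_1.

So x_1*(p_1,p_2) = 5·p_2/p_1, independent of income; and x_2* = (m − 5·p_2)/p_2.
At the given prices: x_1* = 5·2/6.88 = 1.4535.

x_1* = 1.4535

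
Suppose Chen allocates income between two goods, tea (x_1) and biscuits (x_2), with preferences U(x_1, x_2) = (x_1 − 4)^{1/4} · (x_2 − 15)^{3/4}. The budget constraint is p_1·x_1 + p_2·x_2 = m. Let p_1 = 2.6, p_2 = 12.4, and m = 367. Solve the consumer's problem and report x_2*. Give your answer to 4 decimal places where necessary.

Substituting into the budget: x_1* = 4 + 0.25·(m − 4·p_1 − 15·p_2)/p_1, and x_2* = 15 + 0.75·(…)/p_2.
Discretionary income = 367 − 4·2.6 − 15·12.4 = 170.6; x_2* = 15 + 0.75·170.6/12.4 = 25.3185.

x_2* = 25.3185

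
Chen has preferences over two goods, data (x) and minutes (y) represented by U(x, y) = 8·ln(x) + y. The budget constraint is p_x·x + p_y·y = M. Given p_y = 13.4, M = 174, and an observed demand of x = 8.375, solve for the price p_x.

Set MRS = p_x/p_y: (8/x)/1 = p_x/p_y.
So x*(p_x,p_y) = 8·p_y/p_x, independent of income; and y* = (M − 8·p_y)/p_y.
Set x* = 8.375 in the demand function and solve for p_x: p_x = 12.8.

p_x = 12.8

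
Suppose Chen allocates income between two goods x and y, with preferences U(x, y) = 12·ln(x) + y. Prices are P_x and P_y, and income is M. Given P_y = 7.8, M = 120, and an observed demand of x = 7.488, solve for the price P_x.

P_x = 12.5

MU_x = 12/x, MU_y = 1. Tangency: 12/x = P_x/P_y.
So x*(P_x,P_y) = 12·P_y/P_x, independent of income; and y* = (M − 12·P_y)/P_y.
Set x* = 7.488 in the demand function and solve for P_x: P_x = 12.5.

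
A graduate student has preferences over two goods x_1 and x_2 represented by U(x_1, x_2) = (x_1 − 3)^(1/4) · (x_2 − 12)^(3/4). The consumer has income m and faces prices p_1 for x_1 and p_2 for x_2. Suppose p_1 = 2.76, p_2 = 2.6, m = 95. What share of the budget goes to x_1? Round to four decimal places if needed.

share on x_1 = 0.2333

This is Cobb-Douglas in (x_1−3, x_2−12): tangency gives 0.25·p_2·(x_2−12) = 0.75·p_1·(x_1−3).
Substituting into the budget: x_1* = 3 + 0.25·(m − 3·p_1 − 12·p_2)/p_1, and x_2* = 12 + 0.75·(…)/p_2.
Discretionary income = 95 − 3·2.76 − 12·2.6 = 55.52; x_1* = 3 + 0.25·55.52/2.76 = 8.029; x_2* = 12 + 0.75·55.52/2.6 = 28.0154.
Expenditure on x_1: 2.76·8.029 = 22.16; share = 0.2333.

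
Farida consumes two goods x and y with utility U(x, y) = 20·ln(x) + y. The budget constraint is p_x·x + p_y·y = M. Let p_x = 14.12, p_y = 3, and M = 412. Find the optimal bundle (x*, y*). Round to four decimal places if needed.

Set MRS = p_x/p_y: (20/x)/1 = p_x/p_y.
So x*(p_x,p_y) = 20·p_y/p_x, independent of income; and y* = (M − 20·p_y)/p_y.
At the given prices: x* = 20·3/14.12 = 4.2493, and y* = 117.3333.

x* = 4.2493, y* = 117.3333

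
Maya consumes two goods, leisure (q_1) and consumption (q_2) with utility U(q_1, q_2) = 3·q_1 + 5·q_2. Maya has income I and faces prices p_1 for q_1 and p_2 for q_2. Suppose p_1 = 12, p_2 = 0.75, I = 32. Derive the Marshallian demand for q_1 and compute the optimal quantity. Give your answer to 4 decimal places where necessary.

Linear utility — the consumer picks whichever good has higher MU/price: 3/12 = 0.25 vs 5/0.75 = 6.6667.
q_2 gives more utility per dollar, so spend all income on q_2: q_2* = I/p_2, q_1* = 0.
Numerically: q_1* = 0, q_2* = 42.6667.

q_1* = 0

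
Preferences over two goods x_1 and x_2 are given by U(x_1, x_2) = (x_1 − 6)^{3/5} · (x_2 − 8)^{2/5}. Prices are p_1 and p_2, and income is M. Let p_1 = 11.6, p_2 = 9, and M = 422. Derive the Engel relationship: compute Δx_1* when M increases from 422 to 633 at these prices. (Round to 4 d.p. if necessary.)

Δx_1* = 10.9138

Discretionary income = 422 − 6·11.6 − 8·9 = 280.4; x_1* = 6 + 0.6·280.4/11.6 = 20.5034.
At M' = 633: x_1* = 31.4172. Change: 31.4172 − 20.5034 = 10.9138.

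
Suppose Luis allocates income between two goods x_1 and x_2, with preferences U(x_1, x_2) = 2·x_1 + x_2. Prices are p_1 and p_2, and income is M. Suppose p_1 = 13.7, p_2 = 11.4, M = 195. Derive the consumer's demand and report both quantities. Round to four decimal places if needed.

Perfect substitutes: compare marginal utility per dollar. 2/p_1 vs 1/p_2 → 0.146 vs 0.0877.
x_1 gives more utility per dollar, so spend all income on x_1: x_1* = M/p_1, x_2* = 0.
Numerically: x_1* = 14.2336, x_2* = 0.

x_1* = 14.2336, x_2* = 0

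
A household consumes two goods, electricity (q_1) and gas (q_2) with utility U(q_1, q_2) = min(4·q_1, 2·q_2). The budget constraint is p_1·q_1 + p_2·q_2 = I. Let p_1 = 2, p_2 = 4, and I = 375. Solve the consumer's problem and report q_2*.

q_2* = 75

Leontief preferences: the optimum is at the kink where q_1/2 = q_2/4, i.e. q_2 = 2·q_1.
Budget: p_1·q_1 + p_2·2·q_1 = I, so (2·p_1 + 4·p_2)·q_1 = 2·I.
Demand: q_1*(p_1,p_2,I) = 2·I/(2·p_1 + 4·p_2), q_2* = 4·I/(2·p_1 + 4·p_2).
Here 2·2 + 4·4 = 20, giving q_2* = 75.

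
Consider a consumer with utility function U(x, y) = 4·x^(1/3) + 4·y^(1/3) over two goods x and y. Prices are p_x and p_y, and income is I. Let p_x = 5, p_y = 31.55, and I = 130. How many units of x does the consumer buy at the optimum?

MRS = MU_x/MU_y = (y/x)^(2/3). Set equal to p_x/p_y.
Hence y/x = (p_x/p_y)^(1/(2/3)), i.e. raised to the 1.5 power.
Substitute y = (y/x)·x into the budget: x* = I/(p_x + p_y·(y/x)).
Numerically y/x = 0.063089, so x* = 130/(5 + 31.55·0.063089) = 18.5968.

x* = 18.5968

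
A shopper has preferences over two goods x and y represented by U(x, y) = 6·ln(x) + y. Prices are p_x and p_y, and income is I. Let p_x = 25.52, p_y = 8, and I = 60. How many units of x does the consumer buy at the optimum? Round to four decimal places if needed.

So x*(p_x,p_y) = 6·p_y/p_x, independent of income; and y* = (I − 6·p_y)/p_y.
At the given prices: x* = 6·8/25.52 = 1.8809.

x* = 1.8809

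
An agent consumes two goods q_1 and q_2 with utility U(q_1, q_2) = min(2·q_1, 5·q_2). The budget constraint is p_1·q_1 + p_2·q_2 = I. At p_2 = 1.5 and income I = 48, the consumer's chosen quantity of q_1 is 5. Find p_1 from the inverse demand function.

Leontief preferences: the optimum is at the kink where q_1/5 = q_2/2, i.e. q_2 = (2/5)·q_1.
Budget: p_1·q_1 + p_2·(2/5)·q_1 = I, so (5·p_1 + 2·p_2)·q_1 = 5·I.
Demand: q_1*(p_1,p_2,I) = 5·I/(5·p_1 + 2·p_2), q_2* = 2·I/(5·p_1 + 2·p_2).
Set q_1* = 5 in the demand function and solve for p_1: p_1 = 9.

p_1 = 9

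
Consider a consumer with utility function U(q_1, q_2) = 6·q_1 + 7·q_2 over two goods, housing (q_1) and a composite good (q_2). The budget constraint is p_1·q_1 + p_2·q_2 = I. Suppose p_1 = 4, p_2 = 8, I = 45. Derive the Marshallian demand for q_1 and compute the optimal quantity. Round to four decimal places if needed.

Linear utility — the consumer picks whichever good has higher MU/price: 6/4 = 1.5 vs 7/8 = 0.875.
q_1 gives more utility per dollar, so spend all income on q_1: q_1* = I/p_1, q_2* = 0.
Numerically: q_1* = 11.25, q_2* = 0.

q_1* = 11.25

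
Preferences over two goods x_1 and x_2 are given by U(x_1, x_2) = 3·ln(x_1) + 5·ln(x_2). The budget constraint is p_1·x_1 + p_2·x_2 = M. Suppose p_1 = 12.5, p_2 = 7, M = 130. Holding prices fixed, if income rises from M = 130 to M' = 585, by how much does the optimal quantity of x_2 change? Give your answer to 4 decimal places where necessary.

MU_x_1/MU_x_2 = (3·x_2)/(5·x_1); tangency sets this equal to p_1/p_2.
Rearranging, p_2·x_2 = (5/3)·p_1·x_1. Substituting into the budget gives p_1·x_1·(1 + (5/3)) = M.
Demand: x_1*(p_1,p_2,M) = 0.375·M/p_1 and x_2* = 0.625·M/p_2.
At p_1=12.5, p_2=7, M=130: x_2* = 0.625·130/7 = 11.6071.
At M' = 585: x_2* = 52.2321. Change: 52.2321 − 11.6071 = 40.625.

Δx_2* = 40.625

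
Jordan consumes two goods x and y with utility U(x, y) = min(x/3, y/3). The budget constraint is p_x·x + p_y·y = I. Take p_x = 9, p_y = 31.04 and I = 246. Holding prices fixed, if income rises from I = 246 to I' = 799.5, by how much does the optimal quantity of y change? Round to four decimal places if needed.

Δy* = 13.8237

With perfect complements, no substitution: consume in ratio x:y = 3:3.
Budget: p_x·x + p_y·x = I, so (3·p_x + 3·p_y)·x = 3·I.
Demand: x*(p_x,p_y,I) = 3·I/(3·p_x + 3·p_y), y* = 3·I/(3·p_x + 3·p_y).
Here 3·9 + 3·31.04 = 120.12, giving y* = 6.1439.
At I' = 799.5: y* = 19.9675. Change: 19.9675 − 6.1439 = 13.8237.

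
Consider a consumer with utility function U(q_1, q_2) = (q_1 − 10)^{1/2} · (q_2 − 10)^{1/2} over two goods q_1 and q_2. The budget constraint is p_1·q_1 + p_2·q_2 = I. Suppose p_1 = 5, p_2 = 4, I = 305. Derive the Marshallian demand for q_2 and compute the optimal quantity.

q_2* = 36.875

MRS = (q_2−10)/(q_1−10). Tangency with p_1/p_2 gives q_2−10 = (p_1/p_2)·(q_1−10).
After buying the subsistence bundle (10, 10), a share 0.5 of the remaining income goes to q_1: q_1* = 10 + 0.5·(I − 10p_1 − 10p_2)/p_1.
Discretionary income = 305 − 10·5 − 10·4 = 215; q_2* = 10 + 0.5·215/4 = 36.875.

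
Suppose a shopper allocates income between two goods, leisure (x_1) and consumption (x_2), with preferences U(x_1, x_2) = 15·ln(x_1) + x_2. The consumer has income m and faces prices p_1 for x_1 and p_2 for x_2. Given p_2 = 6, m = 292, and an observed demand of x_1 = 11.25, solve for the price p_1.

Set MRS = p_1/p_2: (15/x_1)/1 = p_1/p_2.
So x_1*(p_1,p_2) = 15·p_2/p_1, independent of income; and x_2* = (m − 15·p_2)/p_2.
Set x_1* = 11.25 in the demand function and solve for p_1: p_1 = 8.

p_1 = 8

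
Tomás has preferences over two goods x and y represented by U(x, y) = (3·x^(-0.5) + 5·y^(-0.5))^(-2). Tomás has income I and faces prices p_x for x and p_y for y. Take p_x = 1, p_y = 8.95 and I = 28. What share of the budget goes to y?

share on y = 0.7448

MU_x ∝ 3·x^(-1.5), MU_y ∝ 5·y^(-1.5), so MRS = (3/5)·(y/x)^(1.5) = p_x/p_y.
Hence y/x = ((5/3)·p_x/p_y)^(1/(1.5)), i.e. raised to the 2/3 power.
Substitute y = (y/x)·x into the budget: x* = I/(p_x + p_y·(y/x)).
Numerically y/x = 0.3261, so x* = 28/(1 + 8.95·0.3261) = 7.1454 and y* = 0.3261·7.1454 = 2.3301.
Expenditure on y: 8.95·2.3301 = 20.8546; share = 0.7448.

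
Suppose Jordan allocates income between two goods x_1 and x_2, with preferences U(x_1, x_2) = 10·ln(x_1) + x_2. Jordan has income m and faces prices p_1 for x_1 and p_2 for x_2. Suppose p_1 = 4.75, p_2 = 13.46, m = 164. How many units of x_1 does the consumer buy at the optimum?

Set MRS = p_1/p_2: (10/x_1)/1 = p_1/p_2.
So x_1*(p_1,p_2) = 10·p_2/p_1, independent of income; and x_2* = (m − 10·p_2)/p_2.
At the given prices: x_1* = 10·13.46/4.75 = 28.3368.

x_1* = 28.3368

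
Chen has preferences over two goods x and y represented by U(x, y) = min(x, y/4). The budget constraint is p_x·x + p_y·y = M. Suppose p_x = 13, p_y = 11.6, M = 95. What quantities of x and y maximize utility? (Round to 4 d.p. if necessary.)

Leontief preferences: the optimum is at the kink where x/1 = y/4, i.e. y = 4·x.
Budget: p_x·x + p_y·4·x = M, so (p_x + 4·p_y)·x = M.
Demand: x*(p_x,p_y,M) = M/(p_x + 4·p_y), y* = 4·M/(p_x + 4·p_y).
Here 13 + 4·11.6 = 59.4, giving x* = 1.5993 and y* = 6.3973.

x* = 1.5993, y* = 6.3973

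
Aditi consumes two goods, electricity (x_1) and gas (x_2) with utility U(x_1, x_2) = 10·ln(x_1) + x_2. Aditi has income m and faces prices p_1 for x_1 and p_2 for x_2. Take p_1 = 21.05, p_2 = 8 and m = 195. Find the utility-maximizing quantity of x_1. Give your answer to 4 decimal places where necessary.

x_1* = 3.8005

Set MRS = p_1/p_2: (10/x_1)/1 = p_1/p_2.
So x_1*(p_1,p_2) = 10·p_2/p_1, independent of income; and x_2* = (m − 10·p_2)/p_2.
At the given prices: x_1* = 10·8/21.05 = 3.8005.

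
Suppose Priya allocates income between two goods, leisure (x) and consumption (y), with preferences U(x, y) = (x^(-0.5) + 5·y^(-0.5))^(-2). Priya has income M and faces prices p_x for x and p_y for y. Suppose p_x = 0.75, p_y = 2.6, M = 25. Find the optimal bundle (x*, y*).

x* = 6.144, y* = 7.8431

MRS = MU_x/MU_y = (1/5)·(y/x)^(1.5). Set equal to p_x/p_y.
Solve for the ratio: y/x = [5·p_x/p_y]^(2/3).
With the ratio pinned down, the budget gives x* = M/(p_x + p_y·(y/x)) and y* = (y/x)·x*.
Numerically y/x = 1.276552, so x* = 25/(0.75 + 2.6·1.276552) = 6.144 and y* = 1.276552·6.144 = 7.8431.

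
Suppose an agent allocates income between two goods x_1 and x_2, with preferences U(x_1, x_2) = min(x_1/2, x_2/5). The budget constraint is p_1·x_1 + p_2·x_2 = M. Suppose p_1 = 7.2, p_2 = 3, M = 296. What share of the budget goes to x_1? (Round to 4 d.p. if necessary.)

share on x_1 = 0.4898

With perfect complements, no substitution: consume in ratio x_1:x_2 = 2:5.
Budget: p_1·x_1 + p_2·(5/2)·x_1 = M, so (2·p_1 + 5·p_2)·x_1 = 2·M.
Demand: x_1*(p_1,p_2,M) = 2·M/(2·p_1 + 5·p_2), x_2* = 5·M/(2·p_1 + 5·p_2).
Here 2·7.2 + 5·3 = 29.4, giving x_1* = 20.1361 and x_2* = 50.3401.
Expenditure on x_1: 7.2·20.1361 = 144.9796; share = 0.4898.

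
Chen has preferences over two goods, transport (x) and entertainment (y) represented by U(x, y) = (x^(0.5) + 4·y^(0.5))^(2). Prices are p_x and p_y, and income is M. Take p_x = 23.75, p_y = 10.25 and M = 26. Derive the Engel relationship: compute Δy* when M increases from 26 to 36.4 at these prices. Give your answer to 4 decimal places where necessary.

Substitute y = (y/x)·x into the budget: x* = M/(p_x + p_y·(y/x)).
Numerically y/x = 85.901249, so x* = 26/(23.75 + 10.25·85.901249) = 0.0288 and y* = 85.901249·0.0288 = 2.47.
At M' = 36.4: y* = 3.4579. Change: 3.4579 − 2.47 = 0.988.

Δy* = 0.988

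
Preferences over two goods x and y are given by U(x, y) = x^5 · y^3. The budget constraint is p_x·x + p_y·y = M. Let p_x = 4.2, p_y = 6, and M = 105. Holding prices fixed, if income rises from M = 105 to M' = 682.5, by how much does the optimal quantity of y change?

Δy* = 36.0938

Demand: x*(p_x,p_y,M) = 0.625·M/p_x and y* = 0.375·M/p_y.
At p_x=4.2, p_y=6, M=105: y* = 0.375·105/6 = 6.5625.
At M' = 682.5: y* = 42.6562. Change: 42.6562 − 6.5625 = 36.0938.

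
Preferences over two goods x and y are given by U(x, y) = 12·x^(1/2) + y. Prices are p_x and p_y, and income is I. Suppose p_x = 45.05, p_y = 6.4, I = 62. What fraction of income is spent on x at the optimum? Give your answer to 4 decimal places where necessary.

share on x = 0.5279

Set MRS = p_x/p_y: 6·x^(−1/2) = p_x/p_y.
Solve: √x = 6·p_y/p_x, so x*(p_x,p_y) = (6·p_y/p_x)², and y* = (I − p_x·x*)/p_y.
Plugging in: x* = (6·6.4/45.05)² = 0.7266, y* = 4.5732.
Expenditure on x: 45.05·0.7266 = 32.7316; share = 0.5279.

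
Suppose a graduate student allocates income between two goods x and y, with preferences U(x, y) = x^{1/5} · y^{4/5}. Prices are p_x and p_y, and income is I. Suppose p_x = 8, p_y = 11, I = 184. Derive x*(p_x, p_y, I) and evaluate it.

x* = 4.6

The MRS is (1/4)·y/x. Set MRS = p_x/p_y.
Rearranging, p_y·y = 4·p_x·x. Substituting into the budget gives p_x·x·(1 + 4) = I.
Demand: x*(p_x,p_y,I) = 0.2·I/p_x and y* = 0.8·I/p_y.
At p_x=8, p_y=11, I=184: x* = 0.2·184/8 = 4.6.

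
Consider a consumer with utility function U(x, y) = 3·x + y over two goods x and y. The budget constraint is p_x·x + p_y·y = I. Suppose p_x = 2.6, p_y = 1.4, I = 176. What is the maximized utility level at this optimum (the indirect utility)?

V = 203.0769

x gives more utility per dollar, so spend all income on x: x* = I/p_x, y* = 0.
Numerically: x* = 67.6923, y* = 0.
Utility at the optimum: U(67.6923, 0) = 203.0769.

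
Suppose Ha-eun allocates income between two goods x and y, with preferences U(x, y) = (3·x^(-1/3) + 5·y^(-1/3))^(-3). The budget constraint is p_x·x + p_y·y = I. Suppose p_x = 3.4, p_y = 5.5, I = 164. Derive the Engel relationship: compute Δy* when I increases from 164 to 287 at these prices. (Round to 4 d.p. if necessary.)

From the CES first-order condition, (3/5)·(y/x)^(4/3) = p_x/p_y.
Hence y/x = ((5/3)·p_x/p_y)^(1/(4/3)), i.e. raised to the 0.75 power.
With the ratio pinned down, the budget gives x* = I/(p_x + p_y·(y/x)) and y* = (y/x)·x*.
Numerically y/x = 1.022642, so x* = 164/(3.4 + 5.5·1.022642) = 18.1727 and y* = 1.022642·18.1727 = 18.5842.
At I' = 287: y* = 32.5223. Change: 32.5223 − 18.5842 = 13.9381.

Δy* = 13.9381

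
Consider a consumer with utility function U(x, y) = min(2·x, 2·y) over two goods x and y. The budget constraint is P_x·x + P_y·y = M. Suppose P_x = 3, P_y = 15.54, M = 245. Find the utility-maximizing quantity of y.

y* = 13.2147

Leontief preferences: the optimum is at the kink where x/2 = y/2, i.e. y = x.
Budget: P_x·x + P_y·x = M, so (2·P_x + 2·P_y)·x = 2·M.
Demand: x*(P_x,P_y,M) = 2·M/(2·P_x + 2·P_y), y* = 2·M/(2·P_x + 2·P_y).
Here 2·3 + 2·15.54 = 37.08, giving y* = 13.2147.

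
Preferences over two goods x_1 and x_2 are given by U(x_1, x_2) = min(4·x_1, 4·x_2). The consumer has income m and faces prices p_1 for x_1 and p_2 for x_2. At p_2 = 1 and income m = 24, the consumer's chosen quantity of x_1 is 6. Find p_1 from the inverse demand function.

p_1 = 3

Leontief preferences: the optimum is at the kink where x_1/4 = x_2/4, i.e. x_2 = x_1.
Budget: p_1·x_1 + p_2·x_1 = m, so (4·p_1 + 4·p_2)·x_1 = 4·m.
Demand: x_1*(p_1,p_2,m) = 4·m/(4·p_1 + 4·p_2), x_2* = 4·m/(4·p_1 + 4·p_2).
Set x_1* = 6 in the demand function and solve for p_1: p_1 = 3.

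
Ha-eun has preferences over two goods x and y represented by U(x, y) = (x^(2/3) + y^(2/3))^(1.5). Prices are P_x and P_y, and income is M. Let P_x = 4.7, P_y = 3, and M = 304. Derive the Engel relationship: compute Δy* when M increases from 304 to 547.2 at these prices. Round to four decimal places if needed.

Δy* = 57.5993

From the CES first-order condition, (y/x)^(1/3) = P_x/P_y.
Solve for the ratio: y/x = [P_x/P_y]^(3).
With the ratio pinned down, the budget gives x* = M/(P_x + P_y·(y/x)) and y* = (y/x)·x*.
Numerically y/x = 3.845296, so x* = 304/(4.7 + 3·3.845296) = 18.724 and y* = 3.845296·18.724 = 71.9991.
At M' = 547.2: y* = 129.5985. Change: 129.5985 − 71.9991 = 57.5993.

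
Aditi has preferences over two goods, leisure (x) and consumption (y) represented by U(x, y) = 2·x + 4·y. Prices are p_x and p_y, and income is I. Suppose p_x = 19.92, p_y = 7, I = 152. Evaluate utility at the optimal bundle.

Linear utility — the consumer picks whichever good has higher MU/price: 2/19.92 = 0.1004 vs 4/7 = 0.5714.
y gives more utility per dollar, so spend all income on y: y* = I/p_y, x* = 0.
Numerically: x* = 0, y* = 21.7143.
Utility at the optimum: U(0, 21.7143) = 86.8571.

V = 86.8571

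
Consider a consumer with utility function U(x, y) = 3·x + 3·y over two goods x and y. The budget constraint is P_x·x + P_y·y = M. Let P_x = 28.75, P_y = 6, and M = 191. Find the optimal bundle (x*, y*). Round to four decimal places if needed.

x* = 0, y* = 31.8333

Perfect substitutes: compare marginal utility per dollar. 3/P_x vs 3/P_y → 0.1043 vs 0.5.
y gives more utility per dollar, so spend all income on y: y* = M/P_y, x* = 0.
Numerically: x* = 0, y* = 31.8333.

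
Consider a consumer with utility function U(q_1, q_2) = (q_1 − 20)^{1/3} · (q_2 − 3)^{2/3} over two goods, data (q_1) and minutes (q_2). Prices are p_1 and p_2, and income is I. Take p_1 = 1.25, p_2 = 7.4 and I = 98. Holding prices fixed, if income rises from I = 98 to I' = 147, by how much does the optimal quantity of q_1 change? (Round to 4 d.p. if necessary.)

Δq_1* = 13.0667

After buying the subsistence bundle (20, 3), a share 1/3 of the remaining income goes to q_1: q_1* = 20 + 1/3·(I − 20p_1 − 3p_2)/p_1.
Discretionary income = 98 − 20·1.25 − 3·7.4 = 50.8; q_1* = 20 + 1/3·50.8/1.25 = 33.5467.
At I' = 147: q_1* = 46.6133. Change: 46.6133 − 33.5467 = 13.0667.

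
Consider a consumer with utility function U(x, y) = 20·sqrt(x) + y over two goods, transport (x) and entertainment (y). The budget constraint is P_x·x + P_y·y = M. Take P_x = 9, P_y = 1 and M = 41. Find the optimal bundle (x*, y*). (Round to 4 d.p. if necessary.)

Thus x* = (10·P_y/P_x)² — independent of M — with the rest of income spent on y.
Plugging in: x* = (10·1/9)² = 1.2346, y* = 29.8889.

x* = 1.2346, y* = 29.8889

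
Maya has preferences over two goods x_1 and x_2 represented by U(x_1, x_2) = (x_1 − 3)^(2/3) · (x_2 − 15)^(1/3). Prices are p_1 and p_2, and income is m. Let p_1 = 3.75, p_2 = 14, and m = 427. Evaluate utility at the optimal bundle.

Let x_1' = x_1−3, x_2' = x_2−15. MRS = 2·x_2'/x_1' = p_1/p_2.
After buying the subsistence bundle (3, 15), a share 2/3 of the remaining income goes to x_1: x_1* = 3 + 2/3·(m − 3p_1 − 15p_2)/p_1.
Discretionary income = 427 − 3·3.75 − 15·14 = 205.75; x_1* = 3 + 2/3·205.75/3.75 = 39.5778; x_2* = 15 + 1/3·205.75/14 = 19.8988.
Utility at the optimum: U(39.5778, 19.8988) = 18.7144.

V = 18.7144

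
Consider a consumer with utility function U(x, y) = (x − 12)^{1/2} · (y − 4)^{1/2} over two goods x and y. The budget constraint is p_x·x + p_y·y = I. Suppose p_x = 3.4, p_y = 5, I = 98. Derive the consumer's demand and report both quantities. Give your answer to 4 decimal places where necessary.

Discretionary income = 98 − 12·3.4 − 4·5 = 37.2; x* = 12 + 0.5·37.2/3.4 = 17.4706; y* = 4 + 0.5·37.2/5 = 7.72.

x* = 17.4706, y* = 7.72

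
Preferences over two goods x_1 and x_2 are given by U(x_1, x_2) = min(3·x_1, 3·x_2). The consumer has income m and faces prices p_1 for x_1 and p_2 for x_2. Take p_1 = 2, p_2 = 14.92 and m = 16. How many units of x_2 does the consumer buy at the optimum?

x_2* = 0.9456

Demand: x_1*(p_1,p_2,m) = 3·m/(3·p_1 + 3·p_2), x_2* = 3·m/(3·p_1 + 3·p_2).
Here 3·2 + 3·14.92 = 50.76, giving x_2* = 0.9456.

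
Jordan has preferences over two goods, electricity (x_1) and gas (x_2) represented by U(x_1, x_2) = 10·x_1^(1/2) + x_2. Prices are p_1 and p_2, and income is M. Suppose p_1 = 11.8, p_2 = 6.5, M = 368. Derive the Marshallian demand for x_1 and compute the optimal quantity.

Set MRS = p_1/p_2: 5·x_1^(−1/2) = p_1/p_2.
Solve: √x_1 = 5·p_2/p_1, so x_1*(p_1,p_2) = (5·p_2/p_1)², and x_2* = (M − p_1·x_1*)/p_2.
Plugging in: x_1* = (5·6.5/11.8)² = 7.5858.

x_1* = 7.5858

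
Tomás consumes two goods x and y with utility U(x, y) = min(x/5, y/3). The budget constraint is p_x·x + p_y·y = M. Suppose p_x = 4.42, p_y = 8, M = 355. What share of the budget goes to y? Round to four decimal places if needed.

share on y = 0.5206

With perfect complements, no substitution: consume in ratio x:y = 5:3.
Budget: p_x·x + p_y·(3/5)·x = M, so (5·p_x + 3·p_y)·x = 5·M.
Demand: x*(p_x,p_y,M) = 5·M/(5·p_x + 3·p_y), y* = 3·M/(5·p_x + 3·p_y).
Here 5·4.42 + 3·8 = 46.1, giving x* = 38.5033 and y* = 23.102.
Expenditure on y: 8·23.102 = 184.8156; share = 0.5206.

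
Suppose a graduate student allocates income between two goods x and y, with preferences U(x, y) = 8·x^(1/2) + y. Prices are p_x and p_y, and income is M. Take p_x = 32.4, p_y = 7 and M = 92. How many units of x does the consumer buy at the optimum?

Set MRS = p_x/p_y: 4·x^(−1/2) = p_x/p_y.
Solve: √x = 4·p_y/p_x, so x*(p_x,p_y) = (4·p_y/p_x)², and y* = (M − p_x·x*)/p_y.
Plugging in: x* = (4·7/32.4)² = 0.7468.

x* = 0.7468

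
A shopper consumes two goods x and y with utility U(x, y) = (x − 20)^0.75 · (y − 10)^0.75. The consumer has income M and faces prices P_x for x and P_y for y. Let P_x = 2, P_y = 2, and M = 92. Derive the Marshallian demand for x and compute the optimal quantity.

Let x' = x−20, y' = y−10. MRS = y'/x' = P_x/P_y.
Substituting into the budget: x* = 20 + 0.5·(M − 20·P_x − 10·P_y)/P_x, and y* = 10 + 0.5·(…)/P_y.
Discretionary income = 92 − 20·2 − 10·2 = 32; x* = 20 + 0.5·32/2 = 28.

x* = 28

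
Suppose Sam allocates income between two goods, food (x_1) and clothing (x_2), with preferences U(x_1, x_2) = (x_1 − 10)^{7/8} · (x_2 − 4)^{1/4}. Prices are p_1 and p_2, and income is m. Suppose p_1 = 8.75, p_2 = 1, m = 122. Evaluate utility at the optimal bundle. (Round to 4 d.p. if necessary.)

V = 3.8617

Let x_1' = x_1−10, x_2' = x_2−4. MRS = (7/2)·x_2'/x_1' = p_1/p_2.
After buying the subsistence bundle (10, 4), a share 7/9 of the remaining income goes to x_1: x_1* = 10 + 7/9·(m − 10p_1 − 4p_2)/p_1.
Discretionary income = 122 − 10·8.75 − 4·1 = 30.5; x_1* = 10 + 7/9·30.5/8.75 = 12.7111; x_2* = 4 + 2/9·30.5/1 = 10.7778.
Utility at the optimum: U(12.7111, 10.7778) = 3.8617.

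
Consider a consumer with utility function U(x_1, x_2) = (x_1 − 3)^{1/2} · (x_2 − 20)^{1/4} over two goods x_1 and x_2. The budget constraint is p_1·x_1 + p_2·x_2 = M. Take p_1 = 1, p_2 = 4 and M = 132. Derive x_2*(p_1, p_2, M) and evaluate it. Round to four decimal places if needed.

Substituting into the budget: x_1* = 3 + 2/3·(M − 3·p_1 − 20·p_2)/p_1, and x_2* = 20 + 1/3·(…)/p_2.
Discretionary income = 132 − 3·1 − 20·4 = 49; x_2* = 20 + 1/3·49/4 = 24.0833.

x_2* = 24.0833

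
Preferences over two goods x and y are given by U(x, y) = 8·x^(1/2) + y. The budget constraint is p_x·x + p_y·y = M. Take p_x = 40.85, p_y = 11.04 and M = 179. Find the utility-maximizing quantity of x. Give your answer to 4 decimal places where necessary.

x* = 1.1686

Thus x* = (4·p_y/p_x)² — independent of M — with the rest of income spent on y.
Plugging in: x* = (4·11.04/40.85)² = 1.1686.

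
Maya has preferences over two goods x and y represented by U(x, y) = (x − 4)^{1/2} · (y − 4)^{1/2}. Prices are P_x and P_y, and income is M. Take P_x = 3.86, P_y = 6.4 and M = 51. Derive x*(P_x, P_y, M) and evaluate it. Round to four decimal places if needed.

x* = 5.2902

Let x' = x−4, y' = y−4. MRS = y'/x' = P_x/P_y.
After buying the subsistence bundle (4, 4), a share 0.5 of the remaining income goes to x: x* = 4 + 0.5·(M − 4P_x − 4P_y)/P_x.
Discretionary income = 51 − 4·3.86 − 4·6.4 = 9.96; x* = 4 + 0.5·9.96/3.86 = 5.2902.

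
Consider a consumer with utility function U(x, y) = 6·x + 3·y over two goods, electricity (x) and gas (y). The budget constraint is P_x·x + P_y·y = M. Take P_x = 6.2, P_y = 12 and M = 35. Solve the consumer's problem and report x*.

Perfect substitutes: compare marginal utility per dollar. 6/P_x vs 3/P_y → 0.9677 vs 0.25.
x gives more utility per dollar, so spend all income on x: x* = M/P_x, y* = 0.
Numerically: x* = 5.6452, y* = 0.

x* = 5.6452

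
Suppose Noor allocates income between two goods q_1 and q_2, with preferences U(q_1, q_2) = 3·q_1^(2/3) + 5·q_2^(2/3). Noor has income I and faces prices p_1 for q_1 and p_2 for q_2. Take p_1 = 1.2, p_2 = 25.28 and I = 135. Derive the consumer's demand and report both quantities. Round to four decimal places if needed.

q_1* = 111.3386, q_2* = 0.0551

MRS = MU_q_1/MU_q_2 = (3/5)·(q_2/q_1)^(1/3). Set equal to p_1/p_2.
Solve for the ratio: q_2/q_1 = [(5/3)·p_1/p_2]^(3).
With the ratio pinned down, the budget gives q_1* = I/(p_1 + p_2·(q_2/q_1)) and q_2* = (q_2/q_1)·q_1*.
Numerically q_2/q_1 = 0.000495, so q_1* = 135/(1.2 + 25.28·0.000495) = 111.3386 and q_2* = 0.000495·111.3386 = 0.0551.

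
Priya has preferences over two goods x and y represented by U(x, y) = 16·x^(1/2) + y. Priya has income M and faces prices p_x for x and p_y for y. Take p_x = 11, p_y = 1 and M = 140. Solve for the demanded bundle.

Thus x* = (8·p_y/p_x)² — independent of M — with the rest of income spent on y.
Plugging in: x* = (8·1/11)² = 0.5289, y* = 134.1818.

x* = 0.5289, y* = 134.1818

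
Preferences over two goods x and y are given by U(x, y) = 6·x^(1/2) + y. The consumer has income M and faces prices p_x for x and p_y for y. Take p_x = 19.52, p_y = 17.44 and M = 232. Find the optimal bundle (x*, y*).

Utility is quasi-linear in y; the FOC for x is 3/√x = p_x/p_y.
Thus x* = (3·p_y/p_x)² — independent of M — with the rest of income spent on y.
Plugging in: x* = (3·17.44/19.52)² = 7.1842, y* = 5.2618.

x* = 7.1842, y* = 5.2618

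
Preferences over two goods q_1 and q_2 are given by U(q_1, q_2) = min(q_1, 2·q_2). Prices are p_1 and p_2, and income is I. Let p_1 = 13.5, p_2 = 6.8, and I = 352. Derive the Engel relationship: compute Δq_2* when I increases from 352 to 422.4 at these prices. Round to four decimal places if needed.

With perfect complements, no substitution: consume in ratio q_1:q_2 = 2:1.
Budget: p_1·q_1 + p_2·(1/2)·q_1 = I, so (2·p_1 + p_2)·q_1 = 2·I.
Demand: q_1*(p_1,p_2,I) = 2·I/(2·p_1 + p_2), q_2* = I/(2·p_1 + p_2).
Here 2·13.5 + 6.8 = 33.8, giving q_2* = 10.4142.
At I' = 422.4: q_2* = 12.497. Change: 12.497 − 10.4142 = 2.0828.

Δq_2* = 2.0828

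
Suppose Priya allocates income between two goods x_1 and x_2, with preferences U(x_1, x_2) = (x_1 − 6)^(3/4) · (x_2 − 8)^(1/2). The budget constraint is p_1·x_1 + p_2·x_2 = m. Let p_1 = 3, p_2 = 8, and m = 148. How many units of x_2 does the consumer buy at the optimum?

x_2* = 11.3

MRS = (3/2)·(x_2−8)/(x_1−6). Tangency with p_1/p_2 gives x_2−8 = (2/3)·(p_1/p_2)·(x_1−6).
Substituting into the budget: x_1* = 6 + 0.6·(m − 6·p_1 − 8·p_2)/p_1, and x_2* = 8 + 0.4·(…)/p_2.
Discretionary income = 148 − 6·3 − 8·8 = 66; x_2* = 8 + 0.4·66/8 = 11.3.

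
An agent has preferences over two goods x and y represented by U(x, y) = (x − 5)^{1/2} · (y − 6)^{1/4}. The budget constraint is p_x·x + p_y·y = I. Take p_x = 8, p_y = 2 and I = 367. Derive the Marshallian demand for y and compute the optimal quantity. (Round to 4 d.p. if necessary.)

MRS = 2·(y−6)/(x−5). Tangency with p_x/p_y gives y−6 = (1/2)·(p_x/p_y)·(x−5).
After buying the subsistence bundle (5, 6), a share 2/3 of the remaining income goes to x: x* = 5 + 2/3·(I − 5p_x − 6p_y)/p_x.
Discretionary income = 367 − 5·8 − 6·2 = 315; y* = 6 + 1/3·315/2 = 58.5.

y* = 58.5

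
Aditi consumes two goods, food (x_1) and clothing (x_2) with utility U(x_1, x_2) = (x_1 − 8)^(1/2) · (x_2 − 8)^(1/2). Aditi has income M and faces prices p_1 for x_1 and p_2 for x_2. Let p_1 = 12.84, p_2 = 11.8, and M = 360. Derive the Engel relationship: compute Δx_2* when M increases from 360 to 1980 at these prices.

Δx_2* = 68.6441

This is Cobb-Douglas in (x_1−8, x_2−8): tangency gives 0.5·p_2·(x_2−8) = 0.5·p_1·(x_1−8).
After buying the subsistence bundle (8, 8), a share 0.5 of the remaining income goes to x_1: x_1* = 8 + 0.5·(M − 8p_1 − 8p_2)/p_1.
Discretionary income = 360 − 8·12.84 − 8·11.8 = 162.88; x_2* = 8 + 0.5·162.88/11.8 = 14.9017.
At M' = 1980: x_2* = 83.5458. Change: 83.5458 − 14.9017 = 68.6441.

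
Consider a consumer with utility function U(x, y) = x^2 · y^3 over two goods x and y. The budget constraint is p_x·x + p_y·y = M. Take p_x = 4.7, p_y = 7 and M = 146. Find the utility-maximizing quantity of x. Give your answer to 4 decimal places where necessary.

MU_x/MU_y = (2·y)/(3·x); tangency sets this equal to p_x/p_y.
So 2·p_y·y = 3·p_x·x; combined with the budget, a share 0.4 of income goes to x.
Demand: x*(p_x,p_y,M) = 0.4·M/p_x and y* = 0.6·M/p_y.
At p_x=4.7, p_y=7, M=146: x* = 0.4·146/4.7 = 12.4255.

x* = 12.4255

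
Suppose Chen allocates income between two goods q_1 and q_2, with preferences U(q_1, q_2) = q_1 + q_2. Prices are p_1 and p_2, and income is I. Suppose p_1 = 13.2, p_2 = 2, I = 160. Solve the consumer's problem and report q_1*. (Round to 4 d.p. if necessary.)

Numerically: q_1* = 0, q_2* = 80.

q_1* = 0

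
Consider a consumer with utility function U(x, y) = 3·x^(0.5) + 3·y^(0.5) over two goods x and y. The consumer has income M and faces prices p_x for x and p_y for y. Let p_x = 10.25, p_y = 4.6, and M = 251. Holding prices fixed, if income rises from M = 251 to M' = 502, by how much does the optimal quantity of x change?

Δx* = 7.5854

MU_x ∝ 3·x^(-0.5), MU_y ∝ 3·y^(-0.5), so MRS = (y/x)^(0.5) = p_x/p_y.
Solve for the ratio: y/x = [p_x/p_y]^(2).
Substitute y = (y/x)·x into the budget: x* = M/(p_x + p_y·(y/x)).
Numerically y/x = 4.965147, so x* = 251/(10.25 + 4.6·4.965147) = 7.5854.
At M' = 502: x* = 15.1709. Change: 15.1709 − 7.5854 = 7.5854.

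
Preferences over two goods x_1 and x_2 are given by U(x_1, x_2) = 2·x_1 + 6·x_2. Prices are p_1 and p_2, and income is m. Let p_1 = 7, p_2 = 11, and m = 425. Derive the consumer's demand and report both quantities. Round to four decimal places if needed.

Perfect substitutes: compare marginal utility per dollar. 2/p_1 vs 6/p_2 → 0.2857 vs 0.5455.
x_2 gives more utility per dollar, so spend all income on x_2: x_2* = m/p_2, x_1* = 0.
Numerically: x_1* = 0, x_2* = 38.6364.

x_1* = 0, x_2* = 38.6364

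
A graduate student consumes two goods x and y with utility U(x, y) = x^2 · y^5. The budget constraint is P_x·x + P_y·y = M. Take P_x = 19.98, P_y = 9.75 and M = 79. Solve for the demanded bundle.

Tangency: MRS = (2/5)·y/x = P_x/P_y.
So 2·P_y·y = 5·P_x·x; combined with the budget, a share 2/7 of income goes to x.
Demand: x*(P_x,P_y,M) = 2/7·M/P_x and y* = 5/7·M/P_y.
At P_x=19.98, P_y=9.75, M=79: x* = 2/7·79/19.98 = 1.1297, y* = 5.7875.

x* = 1.1297, y* = 5.7875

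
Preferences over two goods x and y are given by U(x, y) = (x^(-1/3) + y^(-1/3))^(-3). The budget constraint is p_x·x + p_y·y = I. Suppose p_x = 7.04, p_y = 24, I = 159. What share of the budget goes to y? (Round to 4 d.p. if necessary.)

share on y = 0.5761

MU_x ∝ x^(-4/3), MU_y ∝ y^(-4/3), so MRS = (y/x)^(4/3) = p_x/p_y.
Solve for the ratio: y/x = [p_x/p_y]^(0.75).
Substitute y = (y/x)·x into the budget: x* = I/(p_x + p_y·(y/x)).
Numerically y/x = 0.398585, so x* = 159/(7.04 + 24·0.398585) = 9.5748 and y* = 0.398585·9.5748 = 3.8164.
Expenditure on y: 24·3.8164 = 91.5932; share = 0.5761.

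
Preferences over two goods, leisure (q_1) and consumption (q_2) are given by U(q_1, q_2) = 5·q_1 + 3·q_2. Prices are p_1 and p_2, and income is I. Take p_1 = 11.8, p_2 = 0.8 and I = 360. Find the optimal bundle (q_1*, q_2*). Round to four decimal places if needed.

q_1* = 0, q_2* = 450

Linear utility — the consumer picks whichever good has higher MU/price: 5/11.8 = 0.4237 vs 3/0.8 = 3.75.
q_2 gives more utility per dollar, so spend all income on q_2: q_2* = I/p_2, q_1* = 0.
Numerically: q_1* = 0, q_2* = 450.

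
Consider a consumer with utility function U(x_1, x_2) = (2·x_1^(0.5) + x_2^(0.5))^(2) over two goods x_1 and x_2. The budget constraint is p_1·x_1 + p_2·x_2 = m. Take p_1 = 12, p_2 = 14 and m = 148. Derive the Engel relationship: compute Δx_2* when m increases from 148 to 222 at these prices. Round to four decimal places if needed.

With the ratio pinned down, the budget gives x_1* = m/(p_1 + p_2·(x_2/x_1)) and x_2* = (x_2/x_1)·x_1*.
Numerically x_2/x_1 = 0.183673, so x_1* = 148/(12 + 14·0.183673) = 10.1569 and x_2* = 0.183673·10.1569 = 1.8655.
At m' = 222: x_2* = 2.7983. Change: 2.7983 − 1.8655 = 0.9328.

Δx_2* = 0.9328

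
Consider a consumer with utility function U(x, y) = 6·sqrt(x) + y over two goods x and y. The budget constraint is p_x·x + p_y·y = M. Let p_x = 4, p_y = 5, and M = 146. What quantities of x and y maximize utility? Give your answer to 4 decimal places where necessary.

Plugging in: x* = (3·5/4)² = 14.0625, y* = 17.95.

x* = 14.0625, y* = 17.95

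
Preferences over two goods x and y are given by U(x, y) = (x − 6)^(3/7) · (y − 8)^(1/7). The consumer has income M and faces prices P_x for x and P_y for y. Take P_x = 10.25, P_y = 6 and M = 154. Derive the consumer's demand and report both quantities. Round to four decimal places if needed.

x* = 9.2561, y* = 9.8542

This is Cobb-Douglas in (x−6, y−8): tangency gives 3/7·P_y·(y−8) = 1/7·P_x·(x−6).
After buying the subsistence bundle (6, 8), a share 0.75 of the remaining income goes to x: x* = 6 + 0.75·(M − 6P_x − 8P_y)/P_x.
Discretionary income = 154 − 6·10.25 − 8·6 = 44.5; x* = 6 + 0.75·44.5/10.25 = 9.2561; y* = 8 + 0.25·44.5/6 = 9.8542.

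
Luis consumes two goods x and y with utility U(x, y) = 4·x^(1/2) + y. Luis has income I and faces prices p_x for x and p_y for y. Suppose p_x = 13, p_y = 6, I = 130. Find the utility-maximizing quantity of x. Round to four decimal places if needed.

Set MRS = p_x/p_y: 2·x^(−1/2) = p_x/p_y.
Thus x* = (2·p_y/p_x)² — independent of I — with the rest of income spent on y.
Plugging in: x* = (2·6/13)² = 0.8521.

x* = 0.8521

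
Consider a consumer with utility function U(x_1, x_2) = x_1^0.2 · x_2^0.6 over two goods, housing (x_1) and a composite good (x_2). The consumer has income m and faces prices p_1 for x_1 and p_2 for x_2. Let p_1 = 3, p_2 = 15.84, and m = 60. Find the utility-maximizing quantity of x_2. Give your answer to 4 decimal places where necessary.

x_2* = 2.8409

The MRS is (1/3)·x_2/x_1. Set MRS = p_1/p_2.
So 0.2·p_2·x_2 = 0.6·p_1·x_1; combined with the budget, a share 0.25 of income goes to x_1.
Demand: x_1*(p_1,p_2,m) = 0.25·m/p_1 and x_2* = 0.75·m/p_2.
At p_1=3, p_2=15.84, m=60: x_2* = 0.75·60/15.84 = 2.8409.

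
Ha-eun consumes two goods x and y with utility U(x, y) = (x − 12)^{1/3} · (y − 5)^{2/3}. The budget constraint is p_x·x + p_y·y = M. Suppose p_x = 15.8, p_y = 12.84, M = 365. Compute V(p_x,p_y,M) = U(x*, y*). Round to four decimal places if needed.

This is Cobb-Douglas in (x−12, y−5): tangency gives 1/3·p_y·(y−5) = 2/3·p_x·(x−12).
After buying the subsistence bundle (12, 5), a share 1/3 of the remaining income goes to x: x* = 12 + 1/3·(M − 12p_x − 5p_y)/p_x.
Discretionary income = 365 − 12·15.8 − 5·12.84 = 111.2; x* = 12 + 1/3·111.2/15.8 = 14.346; y* = 5 + 2/3·111.2/12.84 = 10.7736.
Utility at the optimum: U(14.346, 10.7736) = 4.2764.

V = 4.2764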